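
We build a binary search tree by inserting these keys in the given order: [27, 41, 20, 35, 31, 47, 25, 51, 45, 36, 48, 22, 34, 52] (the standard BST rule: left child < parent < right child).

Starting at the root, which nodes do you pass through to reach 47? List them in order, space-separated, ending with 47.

27: root
41: right child of 27 (depth 1)
20: left child of 27 (depth 1)
35: left child of 41 (depth 2)
31: left child of 35 (depth 3)
47: right child of 41 (depth 2)
25: right child of 20 (depth 2)
51: right child of 47 (depth 3)
45: left child of 47 (depth 3)
36: right child of 35 (depth 3)
48: left child of 51 (depth 4)
22: left child of 25 (depth 3)
34: right child of 31 (depth 4)
52: right child of 51 (depth 4)

27 41 47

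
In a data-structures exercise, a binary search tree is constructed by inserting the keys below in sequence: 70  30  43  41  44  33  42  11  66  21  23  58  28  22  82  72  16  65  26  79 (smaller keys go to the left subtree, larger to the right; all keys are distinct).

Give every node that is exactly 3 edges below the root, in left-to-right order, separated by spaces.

21 41 44 79

Resulting structure (node: left, right):
  70: L=30, R=82
  30: L=11, R=43
  43: L=41, R=44
  41: L=33, R=42
  44: L=–, R=66
  33: L=–, R=–
  42: L=–, R=–
  11: L=–, R=21
  66: L=58, R=–
  21: L=16, R=23
  23: L=22, R=28
  58: L=–, R=65
  28: L=26, R=–
  22: L=–, R=–
  82: L=72, R=–
  72: L=–, R=79
  16: L=–, R=–
  65: L=–, R=–
  26: L=–, R=–
  79: L=–, R=–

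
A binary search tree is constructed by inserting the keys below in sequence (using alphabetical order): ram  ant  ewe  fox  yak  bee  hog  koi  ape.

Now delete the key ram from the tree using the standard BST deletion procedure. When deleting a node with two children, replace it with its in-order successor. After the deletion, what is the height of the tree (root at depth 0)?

5

ram: root
ant: left child of ram (depth 1)
ewe: right child of ant (depth 2)
fox: right child of ewe (depth 3)
yak: right child of ram (depth 1)
bee: left child of ewe (depth 3)
hog: right child of fox (depth 4)
koi: right child of hog (depth 5)
ape: left child of bee (depth 4)

Delete ram (two children — replace with in-order successor).
After deletion, deepest node is koi at depth 5.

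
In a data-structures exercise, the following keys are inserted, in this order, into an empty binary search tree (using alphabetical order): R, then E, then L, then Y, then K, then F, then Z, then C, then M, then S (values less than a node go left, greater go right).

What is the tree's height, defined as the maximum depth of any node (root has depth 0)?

Insert R: tree is empty, so R becomes the root.
Insert E: E < R → go left. Place as left child of R.
Insert L: L < R → go left; L > E → go right. Place as right child of E.
Insert Y: Y > R → go right. Place as right child of R.
Insert K: K < R → go left; K > E → go right; K < L → go left. Place as left child of L.
Insert F: F < R → go left; F > E → go right; F < L → go left; F < K → go left. Place as left child of K.
Insert Z: Z > R → go right; Z > Y → go right. Place as right child of Y.
Insert C: C < R → go left; C < E → go left. Place as left child of E.
Insert M: M < R → go left; M > E → go right; M > L → go right. Place as right child of L.
Insert S: S > R → go right; S < Y → go left. Place as left child of Y.

The deepest node is F at depth 4.

4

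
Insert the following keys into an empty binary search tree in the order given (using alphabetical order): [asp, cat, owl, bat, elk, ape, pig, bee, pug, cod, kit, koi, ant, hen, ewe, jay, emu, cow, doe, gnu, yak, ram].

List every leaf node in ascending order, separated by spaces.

ant bee doe emu gnu jay koi ram

Insert asp: tree is empty, so asp becomes the root.
Insert cat: cat > asp → go right. Place as right child of asp.
Insert owl: owl > asp → go right; owl > cat → go right. Place as right child of cat.
Insert bat: bat > asp → go right; bat < cat → go left. Place as left child of cat.
Insert elk: elk > asp → go right; elk > cat → go right; elk < owl → go left. Place as left child of owl.
Insert ape: ape < asp → go left. Place as left child of asp.
Insert pig: pig > asp → go right; pig > cat → go right; pig > owl → go right. Place as right child of owl.
Insert bee: bee > asp → go right; bee < cat → go left; bee > bat → go right. Place as right child of bat.
Insert pug: pug > asp → go right; pug > cat → go right; pug > owl → go right; pug > pig → go right. Place as right child of pig.
Insert cod: cod > asp → go right; cod > cat → go right; cod < owl → go left; cod < elk → go left. Place as left child of elk.
Insert kit: kit > asp → go right; kit > cat → go right; kit < owl → go left; kit > elk → go right. Place as right child of elk.
Insert koi: koi > asp → go right; koi > cat → go right; koi < owl → go left; koi > elk → go right; koi > kit → go right. Place as right child of kit.
Insert ant: ant < asp → go left; ant < ape → go left. Place as left child of ape.
Insert hen: hen > asp → go right; hen > cat → go right; hen < owl → go left; hen > elk → go right; hen < kit → go left. Place as left child of kit.
Insert ewe: ewe > asp → go right; ewe > cat → go right; ewe < owl → go left; ewe > elk → go right; ewe < kit → go left; ewe < hen → go left. Place as left child of hen.
Insert jay: jay > asp → go right; jay > cat → go right; jay < owl → go left; jay > elk → go right; jay < kit → go left; jay > hen → go right. Place as right child of hen.
Insert emu: emu > asp → go right; emu > cat → go right; emu < owl → go left; emu > elk → go right; emu < kit → go left; emu < hen → go left; emu < ewe → go left. Place as left child of ewe.
Insert cow: cow > asp → go right; cow > cat → go right; cow < owl → go left; cow < elk → go left; cow > cod → go right. Place as right child of cod.
Insert doe: doe > asp → go right; doe > cat → go right; doe < owl → go left; doe < elk → go left; doe > cod → go right; doe > cow → go right. Place as right child of cow.
Insert gnu: gnu > asp → go right; gnu > cat → go right; gnu < owl → go left; gnu > elk → go right; gnu < kit → go left; gnu < hen → go left; gnu > ewe → go right. Place as right child of ewe.
Insert yak: yak > asp → go right; yak > cat → go right; yak > owl → go right; yak > pig → go right; yak > pug → go right. Place as right child of pug.
Insert ram: ram > asp → go right; ram > cat → go right; ram > owl → go right; ram > pig → go right; ram > pug → go right; ram < yak → go left. Place as left child of yak.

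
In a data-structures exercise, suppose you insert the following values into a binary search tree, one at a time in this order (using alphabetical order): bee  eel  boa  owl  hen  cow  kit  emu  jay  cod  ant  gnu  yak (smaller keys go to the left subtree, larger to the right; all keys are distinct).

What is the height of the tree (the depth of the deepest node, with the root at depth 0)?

5

Insert bee: tree is empty, so bee becomes the root.
Insert eel: eel > bee → go right. Place as right child of bee.
Insert boa: boa > bee → go right; boa < eel → go left. Place as left child of eel.
Insert owl: owl > bee → go right; owl > eel → go right. Place as right child of eel.
Insert hen: hen > bee → go right; hen > eel → go right; hen < owl → go left. Place as left child of owl.
Insert cow: cow > bee → go right; cow < eel → go left; cow > boa → go right. Place as right child of boa.
Insert kit: kit > bee → go right; kit > eel → go right; kit < owl → go left; kit > hen → go right. Place as right child of hen.
Insert emu: emu > bee → go right; emu > eel → go right; emu < owl → go left; emu < hen → go left. Place as left child of hen.
Insert jay: jay > bee → go right; jay > eel → go right; jay < owl → go left; jay > hen → go right; jay < kit → go left. Place as left child of kit.
Insert cod: cod > bee → go right; cod < eel → go left; cod > boa → go right; cod < cow → go left. Place as left child of cow.
Insert ant: ant < bee → go left. Place as left child of bee.
Insert gnu: gnu > bee → go right; gnu > eel → go right; gnu < owl → go left; gnu < hen → go left; gnu > emu → go right. Place as right child of emu.
Insert yak: yak > bee → go right; yak > eel → go right; yak > owl → go right. Place as right child of owl.

The deepest node is jay at depth 5.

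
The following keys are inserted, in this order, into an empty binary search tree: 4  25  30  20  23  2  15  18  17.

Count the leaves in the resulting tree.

4

Insert 4: tree is empty, so 4 becomes the root.
Insert 25: 25 > 4 → go right. Place as right child of 4.
Insert 30: 30 > 4 → go right; 30 > 25 → go right. Place as right child of 25.
Insert 20: 20 > 4 → go right; 20 < 25 → go left. Place as left child of 25.
Insert 23: 23 > 4 → go right; 23 < 25 → go left; 23 > 20 → go right. Place as right child of 20.
Insert 2: 2 < 4 → go left. Place as left child of 4.
Insert 15: 15 > 4 → go right; 15 < 25 → go left; 15 < 20 → go left. Place as left child of 20.
Insert 18: 18 > 4 → go right; 18 < 25 → go left; 18 < 20 → go left; 18 > 15 → go right. Place as right child of 15.
Insert 17: 17 > 4 → go right; 17 < 25 → go left; 17 < 20 → go left; 17 > 15 → go right; 17 < 18 → go left. Place as left child of 18.

Leaves: 2, 17, 23, 30 — 4 in total.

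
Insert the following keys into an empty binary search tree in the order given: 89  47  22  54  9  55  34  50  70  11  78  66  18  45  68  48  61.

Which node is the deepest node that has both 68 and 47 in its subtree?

Resulting structure (node: left, right):
  89: L=47, R=–
  47: L=22, R=54
  22: L=9, R=34
  54: L=50, R=55
  9: L=–, R=11
  55: L=–, R=70
  34: L=–, R=45
  50: L=48, R=–
  70: L=66, R=78
  11: L=–, R=18
  78: L=–, R=–
  66: L=61, R=68
  18: L=–, R=–
  45: L=–, R=–
  68: L=–, R=–
  48: L=–, R=–
  61: L=–, R=–

Path to 68: 89 → 47 → 54 → 55 → 70 → 66 → 68
Path to 47: 89 → 47
47 lies on both paths and is an ancestor of the other node.

47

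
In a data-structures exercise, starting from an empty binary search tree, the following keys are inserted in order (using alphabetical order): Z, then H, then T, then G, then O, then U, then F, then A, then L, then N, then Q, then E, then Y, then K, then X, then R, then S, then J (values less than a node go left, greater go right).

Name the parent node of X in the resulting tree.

Y

Z: root
H: left child of Z (depth 1)
T: right child of H (depth 2)
G: left child of H (depth 2)
O: left child of T (depth 3)
U: right child of T (depth 3)
F: left child of G (depth 3)
A: left child of F (depth 4)
L: left child of O (depth 4)
N: right child of L (depth 5)
Q: right child of O (depth 4)
E: right child of A (depth 5)
Y: right child of U (depth 4)
K: left child of L (depth 5)
X: left child of Y (depth 5)
R: right child of Q (depth 5)
S: right child of R (depth 6)
J: left child of K (depth 6)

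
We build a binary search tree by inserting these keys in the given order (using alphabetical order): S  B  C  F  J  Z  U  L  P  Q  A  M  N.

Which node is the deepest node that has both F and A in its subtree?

Insert S: tree is empty, so S becomes the root.
Insert B: B < S → go left. Place as left child of S.
Insert C: C < S → go left; C > B → go right. Place as right child of B.
Insert F: F < S → go left; F > B → go right; F > C → go right. Place as right child of C.
Insert J: J < S → go left; J > B → go right; J > C → go right; J > F → go right. Place as right child of F.
Insert Z: Z > S → go right. Place as right child of S.
Insert U: U > S → go right; U < Z → go left. Place as left child of Z.
Insert L: L < S → go left; L > B → go right; L > C → go right; L > F → go right; L > J → go right. Place as right child of J.
Insert P: P < S → go left; P > B → go right; P > C → go right; P > F → go right; P > J → go right; P > L → go right. Place as right child of L.
Insert Q: Q < S → go left; Q > B → go right; Q > C → go right; Q > F → go right; Q > J → go right; Q > L → go right; Q > P → go right. Place as right child of P.
Insert A: A < S → go left; A < B → go left. Place as left child of B.
Insert M: M < S → go left; M > B → go right; M > C → go right; M > F → go right; M > J → go right; M > L → go right; M < P → go left. Place as left child of P.
Insert N: N < S → go left; N > B → go right; N > C → go right; N > F → go right; N > J → go right; N > L → go right; N < P → go left; N > M → go right. Place as right child of M.

Path to F: S → B → C → F
Path to A: S → B → A
The paths share a prefix ending at B, then split left and right.

B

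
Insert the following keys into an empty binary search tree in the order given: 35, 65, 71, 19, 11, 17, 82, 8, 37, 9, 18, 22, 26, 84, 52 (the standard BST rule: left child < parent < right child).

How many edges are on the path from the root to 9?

4

Resulting structure (node: left, right):
  35: L=19, R=65
  65: L=37, R=71
  71: L=–, R=82
  19: L=11, R=22
  11: L=8, R=17
  17: L=–, R=18
  82: L=–, R=84
  8: L=–, R=9
  37: L=–, R=52
  9: L=–, R=–
  18: L=–, R=–
  22: L=–, R=26
  26: L=–, R=–
  84: L=–, R=–
  52: L=–, R=–

Path to 9: 35 → 19 → 11 → 8 → 9, which is 4 edges.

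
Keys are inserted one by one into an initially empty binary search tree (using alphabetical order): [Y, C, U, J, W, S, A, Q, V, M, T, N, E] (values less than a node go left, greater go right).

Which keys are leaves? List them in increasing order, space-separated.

Insert Y: tree is empty, so Y becomes the root.
Insert C: C < Y → go left. Place as left child of Y.
Insert U: U < Y → go left; U > C → go right. Place as right child of C.
Insert J: J < Y → go left; J > C → go right; J < U → go left. Place as left child of U.
Insert W: W < Y → go left; W > C → go right; W > U → go right. Place as right child of U.
Insert S: S < Y → go left; S > C → go right; S < U → go left; S > J → go right. Place as right child of J.
Insert A: A < Y → go left; A < C → go left. Place as left child of C.
Insert Q: Q < Y → go left; Q > C → go right; Q < U → go left; Q > J → go right; Q < S → go left. Place as left child of S.
Insert V: V < Y → go left; V > C → go right; V > U → go right; V < W → go left. Place as left child of W.
Insert M: M < Y → go left; M > C → go right; M < U → go left; M > J → go right; M < S → go left; M < Q → go left. Place as left child of Q.
Insert T: T < Y → go left; T > C → go right; T < U → go left; T > J → go right; T > S → go right. Place as right child of S.
Insert N: N < Y → go left; N > C → go right; N < U → go left; N > J → go right; N < S → go left; N < Q → go left; N > M → go right. Place as right child of M.
Insert E: E < Y → go left; E > C → go right; E < U → go left; E < J → go left. Place as left child of J.

A E N T V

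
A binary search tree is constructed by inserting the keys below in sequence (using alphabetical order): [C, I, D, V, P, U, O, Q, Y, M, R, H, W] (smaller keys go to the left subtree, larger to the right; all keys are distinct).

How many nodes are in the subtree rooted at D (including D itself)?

C: root
I: right child of C (depth 1)
D: left child of I (depth 2)
V: right child of I (depth 2)
P: left child of V (depth 3)
U: right child of P (depth 4)
O: left child of P (depth 4)
Q: left child of U (depth 5)
Y: right child of V (depth 3)
M: left child of O (depth 5)
R: right child of Q (depth 6)
H: right child of D (depth 3)
W: left child of Y (depth 4)

Subtree rooted at D contains: D, H — 2 nodes.

2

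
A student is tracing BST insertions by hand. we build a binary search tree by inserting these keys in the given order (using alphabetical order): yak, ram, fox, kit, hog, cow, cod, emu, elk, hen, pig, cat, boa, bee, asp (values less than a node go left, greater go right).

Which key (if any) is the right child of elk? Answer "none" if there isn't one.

Insert yak: tree is empty, so yak becomes the root.
Insert ram: ram < yak → go left. Place as left child of yak.
Insert fox: fox < yak → go left; fox < ram → go left. Place as left child of ram.
Insert kit: kit < yak → go left; kit < ram → go left; kit > fox → go right. Place as right child of fox.
Insert hog: hog < yak → go left; hog < ram → go left; hog > fox → go right; hog < kit → go left. Place as left child of kit.
Insert cow: cow < yak → go left; cow < ram → go left; cow < fox → go left. Place as left child of fox.
Insert cod: cod < yak → go left; cod < ram → go left; cod < fox → go left; cod < cow → go left. Place as left child of cow.
Insert emu: emu < yak → go left; emu < ram → go left; emu < fox → go left; emu > cow → go right. Place as right child of cow.
Insert elk: elk < yak → go left; elk < ram → go left; elk < fox → go left; elk > cow → go right; elk < emu → go left. Place as left child of emu.
Insert hen: hen < yak → go left; hen < ram → go left; hen > fox → go right; hen < kit → go left; hen < hog → go left. Place as left child of hog.
Insert pig: pig < yak → go left; pig < ram → go left; pig > fox → go right; pig > kit → go right. Place as right child of kit.
Insert cat: cat < yak → go left; cat < ram → go left; cat < fox → go left; cat < cow → go left; cat < cod → go left. Place as left child of cod.
Insert boa: boa < yak → go left; boa < ram → go left; boa < fox → go left; boa < cow → go left; boa < cod → go left; boa < cat → go left. Place as left child of cat.
Insert bee: bee < yak → go left; bee < ram → go left; bee < fox → go left; bee < cow → go left; bee < cod → go left; bee < cat → go left; bee < boa → go left. Place as left child of boa.
Insert asp: asp < yak → go left; asp < ram → go left; asp < fox → go left; asp < cow → go left; asp < cod → go left; asp < cat → go left; asp < boa → go left; asp < bee → go left. Place as left child of bee.

none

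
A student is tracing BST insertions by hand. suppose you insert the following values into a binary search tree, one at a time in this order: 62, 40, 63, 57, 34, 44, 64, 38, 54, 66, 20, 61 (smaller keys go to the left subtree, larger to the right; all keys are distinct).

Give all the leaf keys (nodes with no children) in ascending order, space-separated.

62: root
40: left child of 62 (depth 1)
63: right child of 62 (depth 1)
57: right child of 40 (depth 2)
34: left child of 40 (depth 2)
44: left child of 57 (depth 3)
64: right child of 63 (depth 2)
38: right child of 34 (depth 3)
54: right child of 44 (depth 4)
66: right child of 64 (depth 3)
20: left child of 34 (depth 3)
61: right child of 57 (depth 3)

20 38 54 61 66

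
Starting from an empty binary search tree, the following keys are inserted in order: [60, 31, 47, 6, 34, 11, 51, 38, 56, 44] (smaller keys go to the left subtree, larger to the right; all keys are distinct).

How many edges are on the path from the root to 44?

60: root
31: left child of 60 (depth 1)
47: right child of 31 (depth 2)
6: left child of 31 (depth 2)
34: left child of 47 (depth 3)
11: right child of 6 (depth 3)
51: right child of 47 (depth 3)
38: right child of 34 (depth 4)
56: right child of 51 (depth 4)
44: right child of 38 (depth 5)

Path to 44: 60 → 31 → 47 → 34 → 38 → 44, which is 5 edges.

5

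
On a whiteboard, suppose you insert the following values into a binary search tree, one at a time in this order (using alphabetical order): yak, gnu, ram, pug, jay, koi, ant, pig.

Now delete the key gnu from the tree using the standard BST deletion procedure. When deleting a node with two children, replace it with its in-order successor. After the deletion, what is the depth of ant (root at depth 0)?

2

Insert yak: tree is empty, so yak becomes the root.
Insert gnu: gnu < yak → go left. Place as left child of yak.
Insert ram: ram < yak → go left; ram > gnu → go right. Place as right child of gnu.
Insert pug: pug < yak → go left; pug > gnu → go right; pug < ram → go left. Place as left child of ram.
Insert jay: jay < yak → go left; jay > gnu → go right; jay < ram → go left; jay < pug → go left. Place as left child of pug.
Insert koi: koi < yak → go left; koi > gnu → go right; koi < ram → go left; koi < pug → go left; koi > jay → go right. Place as right child of jay.
Insert ant: ant < yak → go left; ant < gnu → go left. Place as left child of gnu.
Insert pig: pig < yak → go left; pig > gnu → go right; pig < ram → go left; pig < pug → go left; pig > jay → go right; pig > koi → go right. Place as right child of koi.

Delete gnu (two children — replace with in-order successor).
After deletion, path to ant: yak → jay → ant.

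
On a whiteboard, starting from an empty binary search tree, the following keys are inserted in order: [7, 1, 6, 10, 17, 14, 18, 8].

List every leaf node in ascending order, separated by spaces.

6 8 14 18

7: root
1: left child of 7 (depth 1)
6: right child of 1 (depth 2)
10: right child of 7 (depth 1)
17: right child of 10 (depth 2)
14: left child of 17 (depth 3)
18: right child of 17 (depth 3)
8: left child of 10 (depth 2)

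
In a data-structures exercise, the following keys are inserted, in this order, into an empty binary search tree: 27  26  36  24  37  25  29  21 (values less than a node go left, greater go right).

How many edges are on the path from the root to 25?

3

Insert 27: tree is empty, so 27 becomes the root.
Insert 26: 26 < 27 → go left. Place as left child of 27.
Insert 36: 36 > 27 → go right. Place as right child of 27.
Insert 24: 24 < 27 → go left; 24 < 26 → go left. Place as left child of 26.
Insert 37: 37 > 27 → go right; 37 > 36 → go right. Place as right child of 36.
Insert 25: 25 < 27 → go left; 25 < 26 → go left; 25 > 24 → go right. Place as right child of 24.
Insert 29: 29 > 27 → go right; 29 < 36 → go left. Place as left child of 36.
Insert 21: 21 < 27 → go left; 21 < 26 → go left; 21 < 24 → go left. Place as left child of 24.

Path to 25: 27 → 26 → 24 → 25, which is 3 edges.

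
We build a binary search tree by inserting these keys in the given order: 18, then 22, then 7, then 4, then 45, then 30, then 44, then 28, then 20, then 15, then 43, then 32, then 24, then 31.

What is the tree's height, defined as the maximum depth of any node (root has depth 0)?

7

18: root
22: right child of 18 (depth 1)
7: left child of 18 (depth 1)
4: left child of 7 (depth 2)
45: right child of 22 (depth 2)
30: left child of 45 (depth 3)
44: right child of 30 (depth 4)
28: left child of 30 (depth 4)
20: left child of 22 (depth 2)
15: right child of 7 (depth 2)
43: left child of 44 (depth 5)
32: left child of 43 (depth 6)
24: left child of 28 (depth 5)
31: left child of 32 (depth 7)

The deepest node is 31 at depth 7.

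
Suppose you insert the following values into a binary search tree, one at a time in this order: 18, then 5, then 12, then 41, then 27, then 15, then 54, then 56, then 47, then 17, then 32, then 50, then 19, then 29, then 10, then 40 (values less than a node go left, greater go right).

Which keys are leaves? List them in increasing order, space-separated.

Resulting structure (node: left, right):
  18: L=5, R=41
  5: L=–, R=12
  12: L=10, R=15
  41: L=27, R=54
  27: L=19, R=32
  15: L=–, R=17
  54: L=47, R=56
  56: L=–, R=–
  47: L=–, R=50
  17: L=–, R=–
  32: L=29, R=40
  50: L=–, R=–
  19: L=–, R=–
  29: L=–, R=–
  10: L=–, R=–
  40: L=–, R=–

10 17 19 29 40 50 56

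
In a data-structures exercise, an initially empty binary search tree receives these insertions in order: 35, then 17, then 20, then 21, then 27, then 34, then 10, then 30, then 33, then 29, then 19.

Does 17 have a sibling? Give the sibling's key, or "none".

35: root
17: left child of 35 (depth 1)
20: right child of 17 (depth 2)
21: right child of 20 (depth 3)
27: right child of 21 (depth 4)
34: right child of 27 (depth 5)
10: left child of 17 (depth 2)
30: left child of 34 (depth 6)
33: right child of 30 (depth 7)
29: left child of 30 (depth 7)
19: left child of 20 (depth 3)

17's parent is 35, which has only one child.

none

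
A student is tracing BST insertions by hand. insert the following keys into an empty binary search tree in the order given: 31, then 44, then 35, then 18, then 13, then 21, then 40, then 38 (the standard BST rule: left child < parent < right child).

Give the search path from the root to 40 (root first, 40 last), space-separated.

31 44 35 40

31: root
44: right child of 31 (depth 1)
35: left child of 44 (depth 2)
18: left child of 31 (depth 1)
13: left child of 18 (depth 2)
21: right child of 18 (depth 2)
40: right child of 35 (depth 3)
38: left child of 40 (depth 4)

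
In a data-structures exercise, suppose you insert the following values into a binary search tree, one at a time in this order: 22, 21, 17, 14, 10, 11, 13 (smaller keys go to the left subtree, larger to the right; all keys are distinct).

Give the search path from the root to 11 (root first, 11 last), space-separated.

22: root
21: left child of 22 (depth 1)
17: left child of 21 (depth 2)
14: left child of 17 (depth 3)
10: left child of 14 (depth 4)
11: right child of 10 (depth 5)
13: right child of 11 (depth 6)

22 21 17 14 10 11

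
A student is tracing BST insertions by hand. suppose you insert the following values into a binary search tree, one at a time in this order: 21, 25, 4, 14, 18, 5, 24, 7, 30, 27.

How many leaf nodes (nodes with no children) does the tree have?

Insert 21: tree is empty, so 21 becomes the root.
Insert 25: 25 > 21 → go right. Place as right child of 21.
Insert 4: 4 < 21 → go left. Place as left child of 21.
Insert 14: 14 < 21 → go left; 14 > 4 → go right. Place as right child of 4.
Insert 18: 18 < 21 → go left; 18 > 4 → go right; 18 > 14 → go right. Place as right child of 14.
Insert 5: 5 < 21 → go left; 5 > 4 → go right; 5 < 14 → go left. Place as left child of 14.
Insert 24: 24 > 21 → go right; 24 < 25 → go left. Place as left child of 25.
Insert 7: 7 < 21 → go left; 7 > 4 → go right; 7 < 14 → go left; 7 > 5 → go right. Place as right child of 5.
Insert 30: 30 > 21 → go right; 30 > 25 → go right. Place as right child of 25.
Insert 27: 27 > 21 → go right; 27 > 25 → go right; 27 < 30 → go left. Place as left child of 30.

Leaves: 7, 18, 24, 27 — 4 in total.

4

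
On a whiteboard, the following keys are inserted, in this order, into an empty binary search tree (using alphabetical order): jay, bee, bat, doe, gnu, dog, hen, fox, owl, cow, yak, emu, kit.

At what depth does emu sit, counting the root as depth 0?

jay: root
bee: left child of jay (depth 1)
bat: left child of bee (depth 2)
doe: right child of bee (depth 2)
gnu: right child of doe (depth 3)
dog: left child of gnu (depth 4)
hen: right child of gnu (depth 4)
fox: right child of dog (depth 5)
owl: right child of jay (depth 1)
cow: left child of doe (depth 3)
yak: right child of owl (depth 2)
emu: left child of fox (depth 6)
kit: left child of owl (depth 2)

Path to emu: jay → bee → doe → gnu → dog → fox → emu, which is 6 edges.

6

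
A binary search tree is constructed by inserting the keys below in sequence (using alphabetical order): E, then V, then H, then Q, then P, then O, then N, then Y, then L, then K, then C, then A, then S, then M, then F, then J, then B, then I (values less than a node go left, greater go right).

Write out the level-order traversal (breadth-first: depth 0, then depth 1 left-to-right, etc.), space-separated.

Insert E: tree is empty, so E becomes the root.
Insert V: V > E → go right. Place as right child of E.
Insert H: H > E → go right; H < V → go left. Place as left child of V.
Insert Q: Q > E → go right; Q < V → go left; Q > H → go right. Place as right child of H.
Insert P: P > E → go right; P < V → go left; P > H → go right; P < Q → go left. Place as left child of Q.
Insert O: O > E → go right; O < V → go left; O > H → go right; O < Q → go left; O < P → go left. Place as left child of P.
Insert N: N > E → go right; N < V → go left; N > H → go right; N < Q → go left; N < P → go left; N < O → go left. Place as left child of O.
Insert Y: Y > E → go right; Y > V → go right. Place as right child of V.
Insert L: L > E → go right; L < V → go left; L > H → go right; L < Q → go left; L < P → go left; L < O → go left; L < N → go left. Place as left child of N.
Insert K: K > E → go right; K < V → go left; K > H → go right; K < Q → go left; K < P → go left; K < O → go left; K < N → go left; K < L → go left. Place as left child of L.
Insert C: C < E → go left. Place as left child of E.
Insert A: A < E → go left; A < C → go left. Place as left child of C.
Insert S: S > E → go right; S < V → go left; S > H → go right; S > Q → go right. Place as right child of Q.
Insert M: M > E → go right; M < V → go left; M > H → go right; M < Q → go left; M < P → go left; M < O → go left; M < N → go left; M > L → go right. Place as right child of L.
Insert F: F > E → go right; F < V → go left; F < H → go left. Place as left child of H.
Insert J: J > E → go right; J < V → go left; J > H → go right; J < Q → go left; J < P → go left; J < O → go left; J < N → go left; J < L → go left; J < K → go left. Place as left child of K.
Insert B: B < E → go left; B < C → go left; B > A → go right. Place as right child of A.
Insert I: I > E → go right; I < V → go left; I > H → go right; I < Q → go left; I < P → go left; I < O → go left; I < N → go left; I < L → go left; I < K → go left; I < J → go left. Place as left child of J.

E C V A H Y B F Q P S O N L K M J I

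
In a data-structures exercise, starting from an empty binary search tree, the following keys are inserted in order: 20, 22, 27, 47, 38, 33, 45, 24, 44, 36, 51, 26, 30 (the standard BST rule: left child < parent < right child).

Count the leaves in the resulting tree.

5

20: root
22: right child of 20 (depth 1)
27: right child of 22 (depth 2)
47: right child of 27 (depth 3)
38: left child of 47 (depth 4)
33: left child of 38 (depth 5)
45: right child of 38 (depth 5)
24: left child of 27 (depth 3)
44: left child of 45 (depth 6)
36: right child of 33 (depth 6)
51: right child of 47 (depth 4)
26: right child of 24 (depth 4)
30: left child of 33 (depth 6)

Leaves: 26, 30, 36, 44, 51 — 5 in total.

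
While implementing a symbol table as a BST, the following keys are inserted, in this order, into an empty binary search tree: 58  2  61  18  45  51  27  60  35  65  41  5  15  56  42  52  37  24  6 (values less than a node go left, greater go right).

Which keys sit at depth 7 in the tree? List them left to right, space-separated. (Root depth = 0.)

37 42

58: root
2: left child of 58 (depth 1)
61: right child of 58 (depth 1)
18: right child of 2 (depth 2)
45: right child of 18 (depth 3)
51: right child of 45 (depth 4)
27: left child of 45 (depth 4)
60: left child of 61 (depth 2)
35: right child of 27 (depth 5)
65: right child of 61 (depth 2)
41: right child of 35 (depth 6)
5: left child of 18 (depth 3)
15: right child of 5 (depth 4)
56: right child of 51 (depth 5)
42: right child of 41 (depth 7)
52: left child of 56 (depth 6)
37: left child of 41 (depth 7)
24: left child of 27 (depth 5)
6: left child of 15 (depth 5)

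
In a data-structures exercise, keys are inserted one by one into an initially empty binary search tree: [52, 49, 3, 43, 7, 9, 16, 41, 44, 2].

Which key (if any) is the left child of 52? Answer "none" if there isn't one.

49

Resulting structure (node: left, right):
  52: L=49, R=–
  49: L=3, R=–
  3: L=2, R=43
  43: L=7, R=44
  7: L=–, R=9
  9: L=–, R=16
  16: L=–, R=41
  41: L=–, R=–
  44: L=–, R=–
  2: L=–, R=–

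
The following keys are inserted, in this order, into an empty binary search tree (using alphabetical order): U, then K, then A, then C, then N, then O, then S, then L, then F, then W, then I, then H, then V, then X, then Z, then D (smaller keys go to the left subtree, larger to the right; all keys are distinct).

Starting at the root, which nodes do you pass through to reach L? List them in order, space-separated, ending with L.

U: root
K: left child of U (depth 1)
A: left child of K (depth 2)
C: right child of A (depth 3)
N: right child of K (depth 2)
O: right child of N (depth 3)
S: right child of O (depth 4)
L: left child of N (depth 3)
F: right child of C (depth 4)
W: right child of U (depth 1)
I: right child of F (depth 5)
H: left child of I (depth 6)
V: left child of W (depth 2)
X: right child of W (depth 2)
Z: right child of X (depth 3)
D: left child of F (depth 5)

U K N L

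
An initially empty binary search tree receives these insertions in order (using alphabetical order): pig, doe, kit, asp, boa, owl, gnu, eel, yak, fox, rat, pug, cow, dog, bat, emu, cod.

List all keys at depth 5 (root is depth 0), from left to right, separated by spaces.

Resulting structure (node: left, right):
  pig: L=doe, R=yak
  doe: L=asp, R=kit
  kit: L=gnu, R=owl
  asp: L=–, R=boa
  boa: L=bat, R=cow
  owl: L=–, R=–
  gnu: L=eel, R=–
  eel: L=dog, R=fox
  yak: L=rat, R=–
  fox: L=emu, R=–
  rat: L=pug, R=–
  pug: L=–, R=–
  cow: L=cod, R=–
  dog: L=–, R=–
  bat: L=–, R=–
  emu: L=–, R=–
  cod: L=–, R=–

cod dog fox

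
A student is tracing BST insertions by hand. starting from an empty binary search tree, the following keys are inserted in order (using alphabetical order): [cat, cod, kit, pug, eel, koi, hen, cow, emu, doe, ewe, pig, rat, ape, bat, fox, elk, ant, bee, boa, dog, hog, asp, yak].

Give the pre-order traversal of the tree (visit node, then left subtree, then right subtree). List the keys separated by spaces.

cat ape ant bat asp bee boa cod kit eel cow doe dog hen emu elk ewe fox hog pug koi pig rat yak

Insert cat: tree is empty, so cat becomes the root.
Insert cod: cod > cat → go right. Place as right child of cat.
Insert kit: kit > cat → go right; kit > cod → go right. Place as right child of cod.
Insert pug: pug > cat → go right; pug > cod → go right; pug > kit → go right. Place as right child of kit.
Insert eel: eel > cat → go right; eel > cod → go right; eel < kit → go left. Place as left child of kit.
Insert koi: koi > cat → go right; koi > cod → go right; koi > kit → go right; koi < pug → go left. Place as left child of pug.
Insert hen: hen > cat → go right; hen > cod → go right; hen < kit → go left; hen > eel → go right. Place as right child of eel.
Insert cow: cow > cat → go right; cow > cod → go right; cow < kit → go left; cow < eel → go left. Place as left child of eel.
Insert emu: emu > cat → go right; emu > cod → go right; emu < kit → go left; emu > eel → go right; emu < hen → go left. Place as left child of hen.
Insert doe: doe > cat → go right; doe > cod → go right; doe < kit → go left; doe < eel → go left; doe > cow → go right. Place as right child of cow.
Insert ewe: ewe > cat → go right; ewe > cod → go right; ewe < kit → go left; ewe > eel → go right; ewe < hen → go left; ewe > emu → go right. Place as right child of emu.
Insert pig: pig > cat → go right; pig > cod → go right; pig > kit → go right; pig < pug → go left; pig > koi → go right. Place as right child of koi.
Insert rat: rat > cat → go right; rat > cod → go right; rat > kit → go right; rat > pug → go right. Place as right child of pug.
Insert ape: ape < cat → go left. Place as left child of cat.
Insert bat: bat < cat → go left; bat > ape → go right. Place as right child of ape.
Insert fox: fox > cat → go right; fox > cod → go right; fox < kit → go left; fox > eel → go right; fox < hen → go left; fox > emu → go right; fox > ewe → go right. Place as right child of ewe.
Insert elk: elk > cat → go right; elk > cod → go right; elk < kit → go left; elk > eel → go right; elk < hen → go left; elk < emu → go left. Place as left child of emu.
Insert ant: ant < cat → go left; ant < ape → go left. Place as left child of ape.
Insert bee: bee < cat → go left; bee > ape → go right; bee > bat → go right. Place as right child of bat.
Insert boa: boa < cat → go left; boa > ape → go right; boa > bat → go right; boa > bee → go right. Place as right child of bee.
Insert dog: dog > cat → go right; dog > cod → go right; dog < kit → go left; dog < eel → go left; dog > cow → go right; dog > doe → go right. Place as right child of doe.
Insert hog: hog > cat → go right; hog > cod → go right; hog < kit → go left; hog > eel → go right; hog > hen → go right. Place as right child of hen.
Insert asp: asp < cat → go left; asp > ape → go right; asp < bat → go left. Place as left child of bat.
Insert yak: yak > cat → go right; yak > cod → go right; yak > kit → go right; yak > pug → go right; yak > rat → go right. Place as right child of rat.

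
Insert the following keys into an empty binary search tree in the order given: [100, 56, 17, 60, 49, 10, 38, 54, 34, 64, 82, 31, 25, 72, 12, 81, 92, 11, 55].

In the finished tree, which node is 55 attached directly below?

Insert 100: tree is empty, so 100 becomes the root.
Insert 56: 56 < 100 → go left. Place as left child of 100.
Insert 17: 17 < 100 → go left; 17 < 56 → go left. Place as left child of 56.
Insert 60: 60 < 100 → go left; 60 > 56 → go right. Place as right child of 56.
Insert 49: 49 < 100 → go left; 49 < 56 → go left; 49 > 17 → go right. Place as right child of 17.
Insert 10: 10 < 100 → go left; 10 < 56 → go left; 10 < 17 → go left. Place as left child of 17.
Insert 38: 38 < 100 → go left; 38 < 56 → go left; 38 > 17 → go right; 38 < 49 → go left. Place as left child of 49.
Insert 54: 54 < 100 → go left; 54 < 56 → go left; 54 > 17 → go right; 54 > 49 → go right. Place as right child of 49.
Insert 34: 34 < 100 → go left; 34 < 56 → go left; 34 > 17 → go right; 34 < 49 → go left; 34 < 38 → go left. Place as left child of 38.
Insert 64: 64 < 100 → go left; 64 > 56 → go right; 64 > 60 → go right. Place as right child of 60.
Insert 82: 82 < 100 → go left; 82 > 56 → go right; 82 > 60 → go right; 82 > 64 → go right. Place as right child of 64.
Insert 31: 31 < 100 → go left; 31 < 56 → go left; 31 > 17 → go right; 31 < 49 → go left; 31 < 38 → go left; 31 < 34 → go left. Place as left child of 34.
Insert 25: 25 < 100 → go left; 25 < 56 → go left; 25 > 17 → go right; 25 < 49 → go left; 25 < 38 → go left; 25 < 34 → go left; 25 < 31 → go left. Place as left child of 31.
Insert 72: 72 < 100 → go left; 72 > 56 → go right; 72 > 60 → go right; 72 > 64 → go right; 72 < 82 → go left. Place as left child of 82.
Insert 12: 12 < 100 → go left; 12 < 56 → go left; 12 < 17 → go left; 12 > 10 → go right. Place as right child of 10.
Insert 81: 81 < 100 → go left; 81 > 56 → go right; 81 > 60 → go right; 81 > 64 → go right; 81 < 82 → go left; 81 > 72 → go right. Place as right child of 72.
Insert 92: 92 < 100 → go left; 92 > 56 → go right; 92 > 60 → go right; 92 > 64 → go right; 92 > 82 → go right. Place as right child of 82.
Insert 11: 11 < 100 → go left; 11 < 56 → go left; 11 < 17 → go left; 11 > 10 → go right; 11 < 12 → go left. Place as left child of 12.
Insert 55: 55 < 100 → go left; 55 < 56 → go left; 55 > 17 → go right; 55 > 49 → go right; 55 > 54 → go right. Place as right child of 54.

54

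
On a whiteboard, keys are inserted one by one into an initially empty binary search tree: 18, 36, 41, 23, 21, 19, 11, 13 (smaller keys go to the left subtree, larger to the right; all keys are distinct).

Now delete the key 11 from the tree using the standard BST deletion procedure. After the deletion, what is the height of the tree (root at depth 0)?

Resulting structure (node: left, right):
  18: L=11, R=36
  36: L=23, R=41
  41: L=–, R=–
  23: L=21, R=–
  21: L=19, R=–
  19: L=–, R=–
  11: L=–, R=13
  13: L=–, R=–

Delete 11 (at most one child — splice it out).
After deletion, deepest node is 19 at depth 4.

4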